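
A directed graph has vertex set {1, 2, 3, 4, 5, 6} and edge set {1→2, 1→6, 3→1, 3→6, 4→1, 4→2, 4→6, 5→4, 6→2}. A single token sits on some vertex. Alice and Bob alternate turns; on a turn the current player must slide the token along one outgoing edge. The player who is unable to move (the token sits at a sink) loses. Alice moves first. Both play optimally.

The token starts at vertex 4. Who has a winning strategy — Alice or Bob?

Use the standard recursion: the mover loses at a terminal position; elsewhere, the mover wins exactly when some move hands the opponent an L position.
Every edge goes from a vertex to one that appears earlier in the order 2, 6, 1, 4, 5, 3, so processing vertices in that order labels each vertex after all of its successors.
2: no outgoing edge → L
6: →2(L), so W
1: →2(L), so W
4: →2(L), so W
5: →4(W) only, which is W, so L
3: →1(W), 6(W) — all W, so L
The starting position 4 is W: Alice should move to 2, handing over an L position.

Alice wins.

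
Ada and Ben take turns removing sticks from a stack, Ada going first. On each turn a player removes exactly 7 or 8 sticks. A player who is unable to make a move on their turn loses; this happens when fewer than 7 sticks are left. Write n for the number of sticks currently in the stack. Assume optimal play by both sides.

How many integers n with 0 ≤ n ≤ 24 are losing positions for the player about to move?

14

Label each position W (a win for the player to move) or L (a loss). A position with no legal move is L; any other position is W exactly when some move reaches an L, and L when every move reaches a W.
n=0: no move → L
n=1: no move → L
n=2: no move → L
n=3: no move → L
n=4: no move → L
n=5: no move → L
n=6: no move → L
n=7: can move to 0, which is L ⇒ W
n=8: can move to 1, which is L ⇒ W
n=9: can move to 2, which is L ⇒ W
n=10: can move to 3, which is L ⇒ W
n=11: can move to 4, which is L ⇒ W
n=12: can move to 5, which is L ⇒ W
n=13: can move to 6, which is L ⇒ W
n=14: can move to 6, which is L ⇒ W
n=15: moves to 8(W), 7(W); every one is W ⇒ L
n=16: moves to 9(W), 8(W); every one is W ⇒ L
n=17: moves to 10(W), 9(W); every one is W ⇒ L
n=18: moves to 11(W), 10(W); every one is W ⇒ L
n=19: moves to 12(W), 11(W); every one is W ⇒ L
n=20: moves to 13(W), 12(W); every one is W ⇒ L
n=21: moves to 14(W), 13(W); every one is W ⇒ L
n=22: can move to 15, which is L ⇒ W
n=23: can move to 16, which is L ⇒ W
n=24: can move to 17, which is L ⇒ W
L entries with 0 ≤ n ≤ 24: n = 0, 1, 2, 3, 4, 5, 6, 15, 16, 17, 18, 19, 20, 21; that makes 14.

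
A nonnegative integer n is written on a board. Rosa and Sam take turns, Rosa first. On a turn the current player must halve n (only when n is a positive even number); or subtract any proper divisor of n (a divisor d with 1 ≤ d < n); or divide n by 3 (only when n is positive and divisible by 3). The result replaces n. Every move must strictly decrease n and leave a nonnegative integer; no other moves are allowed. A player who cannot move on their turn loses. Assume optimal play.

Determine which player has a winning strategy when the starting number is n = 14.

Use the standard recursion: the mover loses at a terminal position; elsewhere, the mover wins exactly when some move hands the opponent an L position.
n=0: no move → L
n=1: no move → L
n=2: →1(L), so W
n=3: →1(L), so W
n=4: →2(W), 3(W) — all W, so L
n=5: →4(L), so W
n=6: →4(L), so W
n=7: →6(W) only, which is W, so L
n=8: →4(L), so W
n=9: →3(W), 6(W), 8(W) — all W, so L
n=10: →9(L), so W
n=11: →10(W) only, which is W, so L
n=12: →4(L), so W
n=13: →12(W) only, which is W, so L
n=14: →7(L), so W
The starting position 14 is W: Rosa should move to 7, handing over an L position.

Rosa wins.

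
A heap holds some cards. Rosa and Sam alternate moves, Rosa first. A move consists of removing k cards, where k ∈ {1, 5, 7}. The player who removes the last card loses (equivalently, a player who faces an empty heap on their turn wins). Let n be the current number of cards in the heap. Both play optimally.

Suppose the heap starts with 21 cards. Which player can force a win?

Sam wins.

Classify positions by backward induction: terminal positions (no move available) are W. From any other position, the mover wins iff some move reaches an L.
n=0: no move; the opponent has just taken the last card and therefore loses → W
n=1: only reaches 0(W), which is W → L
n=2: reaches L-position 1 → W
n=3: only reaches 2(W), which is W → L
n=4: reaches L-position 3 → W
n=5: only reaches 4(W), 0(W), all W → L
n=6: reaches L-position 5 → W
n=7: only reaches 6(W), 2(W), 0(W), all W → L
n=8: reaches L-position 7 → W
n=9: only reaches 8(W), 4(W), 2(W), all W → L
n=10: reaches L-position 9 → W
n=11: only reaches 10(W), 6(W), 4(W), all W → L
n=12: reaches L-position 11 → W
n=13: only reaches 12(W), 8(W), 6(W), all W → L
n=14: reaches L-position 13 → W
n=15: only reaches 14(W), 10(W), 8(W), all W → L
n=16: reaches L-position 15 → W
n=17: only reaches 16(W), 12(W), 10(W), all W → L
n=18: reaches L-position 17 → W
n=19: only reaches 18(W), 14(W), 12(W), all W → L
n=20: reaches L-position 19 → W
n=21: only reaches 20(W), 16(W), 14(W), all W → L
Every move from 21 reaches a W position, so the mover loses.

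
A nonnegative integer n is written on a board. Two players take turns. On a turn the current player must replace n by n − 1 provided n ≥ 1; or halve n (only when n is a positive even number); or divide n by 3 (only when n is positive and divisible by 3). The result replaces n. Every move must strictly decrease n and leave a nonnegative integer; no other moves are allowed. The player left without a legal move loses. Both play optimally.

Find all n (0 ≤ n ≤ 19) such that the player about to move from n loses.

Work bottom-up. With no move the player to move loses. Otherwise the position is W if at least one move leads to an L position for the opponent, and L if every move leads to a W.
n=0: no move → L
n=1: can move to 0, which is L ⇒ W
n=2: the only move is to 1(W), a W ⇒ L
n=3: can move to 2, which is L ⇒ W
n=4: can move to 2, which is L ⇒ W
n=5: the only move is to 4(W), a W ⇒ L
n=6: can move to 2, which is L ⇒ W
n=7: the only move is to 6(W), a W ⇒ L
n=8: can move to 7, which is L ⇒ W
n=9: moves to 3(W), 8(W); every one is W ⇒ L
n=10: can move to 5, which is L ⇒ W
n=11: the only move is to 10(W), a W ⇒ L
n=12: can move to 11, which is L ⇒ W
n=13: the only move is to 12(W), a W ⇒ L
n=14: can move to 7, which is L ⇒ W
n=15: can move to 5, which is L ⇒ W
n=16: moves to 8(W), 15(W); every one is W ⇒ L
n=17: can move to 16, which is L ⇒ W
n=18: can move to 9, which is L ⇒ W
n=19: the only move is to 18(W), a W ⇒ L
Reading off the rows marked L gives the requested list; there are 9 such values of n.

0, 2, 5, 7, 9, 11, 13, 16, 19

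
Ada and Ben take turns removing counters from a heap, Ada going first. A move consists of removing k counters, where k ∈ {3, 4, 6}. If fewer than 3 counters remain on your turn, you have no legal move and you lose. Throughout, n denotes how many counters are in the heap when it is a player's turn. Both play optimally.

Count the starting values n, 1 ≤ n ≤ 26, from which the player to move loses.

Label each position W (a win for the player to move) or L (a loss). A position with no legal move is L; any other position is W exactly when some move reaches an L, and L when every move reaches a W.
n=0: no move → L
n=1: no move → L
n=2: no move → L
n=3: →0(L), so W
n=4: →1(L), so W
n=5: →2(L), so W
n=6: →2(L), so W
n=7: →1(L), so W
n=8: →2(L), so W
n=9: →6(W), 5(W), 3(W) — all W, so L
n=10: →7(W), 6(W), 4(W) — all W, so L
n=11: →8(W), 7(W), 5(W) — all W, so L
n=12: →9(L), so W
n=13: →10(L), so W
n=14: →11(L), so W
n=15: →11(L), so W
n=16: →10(L), so W
n=17: →11(L), so W
n=18: →15(W), 14(W), 12(W) — all W, so L
n=19: →16(W), 15(W), 13(W) — all W, so L
n=20: →17(W), 16(W), 14(W) — all W, so L
n=21: →18(L), so W
n=22: →19(L), so W
n=23: →20(L), so W
n=24: →20(L), so W
n=25: →19(L), so W
n=26: →20(L), so W
L entries with 1 ≤ n ≤ 26 (n=0 is outside the asked range and is not counted): n = 1, 2, 9, 10, 11, 18, 19, 20; that makes 8.

8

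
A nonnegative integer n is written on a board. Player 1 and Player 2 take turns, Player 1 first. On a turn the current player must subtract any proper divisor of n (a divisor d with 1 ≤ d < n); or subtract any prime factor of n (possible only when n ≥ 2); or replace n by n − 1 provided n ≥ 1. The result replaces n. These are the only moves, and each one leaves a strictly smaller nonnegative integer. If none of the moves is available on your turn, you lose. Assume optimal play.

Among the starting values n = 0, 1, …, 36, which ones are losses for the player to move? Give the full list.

0, 4, 9, 14, 20, 26, 32, 35

Work bottom-up. With no move the player to move loses. Otherwise the position is W if at least one move leads to an L position for the opponent, and L if every move leads to a W.
n=0: no move → L
n=1: →0(L), so W
n=2: →0(L), so W
n=3: →0(L), so W
n=4: →2(W), 3(W) — all W, so L
n=5: →0(L), so W
n=6: →4(L), so W
n=7: →0(L), so W
n=8: →4(L), so W
n=9: →6(W), 8(W) — all W, so L
n=10: →9(L), so W
n=11: →0(L), so W
n=12: →9(L), so W
n=13: →0(L), so W
n=14: →7(W), 12(W), 13(W) — all W, so L
n=15: →14(L), so W
n=16: →14(L), so W
n=17: →0(L), so W
n=18: →9(L), so W
n=19: →0(L), so W
n=20: →10(W), 15(W), 16(W), 18(W), 19(W) — all W, so L
n=21: →14(L), so W
n=22: →20(L), so W
n=23: →0(L), so W
n=24: →20(L), so W
n=25: →20(L), so W
n=26: →13(W), 24(W), 25(W) — all W, so L
n=27: →26(L), so W
n=28: →14(L), so W
n=29: →0(L), so W
n=30: →20(L), so W
n=31: →0(L), so W
n=32: →16(W), 24(W), 28(W), 30(W), 31(W) — all W, so L
n=33: →32(L), so W
n=34: →32(L), so W
n=35: →28(W), 30(W), 34(W) — all W, so L
n=36: →32(L), so W
Reading off the rows marked L gives the requested list; there are 8 such values of n.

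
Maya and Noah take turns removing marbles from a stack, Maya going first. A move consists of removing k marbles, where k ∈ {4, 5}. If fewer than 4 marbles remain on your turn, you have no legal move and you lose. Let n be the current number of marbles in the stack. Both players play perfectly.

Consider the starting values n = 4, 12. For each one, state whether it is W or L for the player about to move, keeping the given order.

Compute win/loss labels from the base case upward. A position with no move is L. Any other position is W if it can reach an L in one move, else L.
n=0: no move → L
n=1: no move → L
n=2: no move → L
n=3: no move → L
n=4: →0(L), so W
n=5: →1(L), so W
n=6: →2(L), so W
n=7: →3(L), so W
n=8: →3(L), so W
n=9: →5(W), 4(W) — all W, so L
n=10: →6(W), 5(W) — all W, so L
n=11: →7(W), 6(W) — all W, so L
n=12: →8(W), 7(W) — all W, so L

4: W, 12: L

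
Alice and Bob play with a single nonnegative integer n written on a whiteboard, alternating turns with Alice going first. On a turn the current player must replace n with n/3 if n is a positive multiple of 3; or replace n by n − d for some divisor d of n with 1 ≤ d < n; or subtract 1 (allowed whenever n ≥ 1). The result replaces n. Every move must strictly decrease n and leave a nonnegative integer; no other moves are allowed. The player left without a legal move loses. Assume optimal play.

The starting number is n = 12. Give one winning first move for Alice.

Classify positions by backward induction: terminal positions (no move available) are L. From any other position, the mover wins iff some move reaches an L.
n=0: no move → L
n=1: reaches L-position 0 → W
n=2: only reaches 1(W), which is W → L
n=3: reaches L-position 2 → W
n=4: reaches L-position 2 → W
n=5: only reaches 4(W), which is W → L
n=6: reaches L-position 2 → W
n=7: only reaches 6(W), which is W → L
n=8: reaches L-position 7 → W
n=9: only reaches 3(W), 6(W), 8(W), all W → L
n=10: reaches L-position 5 → W
n=11: only reaches 10(W), which is W → L
n=12: reaches L-position 9 → W
From 12, the L positions reachable in one move are: 9, 11. Any move reaching one of these is winning.

Move to 9.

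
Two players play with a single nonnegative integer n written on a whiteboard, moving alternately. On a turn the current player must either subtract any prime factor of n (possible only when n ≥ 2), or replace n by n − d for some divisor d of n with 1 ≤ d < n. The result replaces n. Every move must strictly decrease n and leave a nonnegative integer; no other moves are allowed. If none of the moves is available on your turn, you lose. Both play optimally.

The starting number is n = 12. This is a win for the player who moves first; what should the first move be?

Compute win/loss labels from the base case upward. A position with no move is L. Any other position is W if it can reach an L in one move, else L.
n=0: no move → L
n=1: no move → L
n=2: reaches L-position 0 → W
n=3: reaches L-position 0 → W
n=4: only reaches 2(W), 3(W), all W → L
n=5: reaches L-position 0 → W
n=6: reaches L-position 4 → W
n=7: reaches L-position 0 → W
n=8: reaches L-position 4 → W
n=9: only reaches 6(W), 8(W), all W → L
n=10: reaches L-position 9 → W
n=11: reaches L-position 0 → W
n=12: reaches L-position 9 → W
From 12, the L positions reachable in one move are: 9.

Move to 9.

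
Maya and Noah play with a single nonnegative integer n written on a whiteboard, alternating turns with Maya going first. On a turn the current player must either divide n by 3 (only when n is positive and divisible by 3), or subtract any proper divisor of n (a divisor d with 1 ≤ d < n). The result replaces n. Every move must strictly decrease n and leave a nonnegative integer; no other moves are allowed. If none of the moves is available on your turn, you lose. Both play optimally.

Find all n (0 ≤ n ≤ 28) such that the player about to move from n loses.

0, 1, 4, 7, 9, 11, 13, 15, 17, 19, 23, 25, 28

Use the standard recursion: the mover loses at a terminal position; elsewhere, the mover wins exactly when some move hands the opponent an L position.
n=0: no move → L
n=1: no move → L
n=2: W (go to 1, an L position)
n=3: W (go to 1, an L position)
n=4: L (options 2(W), 3(W) are all W)
n=5: W (go to 4, an L position)
n=6: W (go to 4, an L position)
n=7: L (sole option 6(W) is W)
n=8: W (go to 4, an L position)
n=9: L (options 3(W), 6(W), 8(W) are all W)
n=10: W (go to 9, an L position)
n=11: L (sole option 10(W) is W)
n=12: W (go to 4, an L position)
n=13: L (sole option 12(W) is W)
n=14: W (go to 7, an L position)
n=15: L (options 5(W), 10(W), 12(W), 14(W) are all W)
n=16: W (go to 15, an L position)
n=17: L (sole option 16(W) is W)
n=18: W (go to 9, an L position)
n=19: L (sole option 18(W) is W)
n=20: W (go to 15, an L position)
n=21: W (go to 7, an L position)
n=22: W (go to 11, an L position)
n=23: L (sole option 22(W) is W)
n=24: W (go to 23, an L position)
n=25: L (options 20(W), 24(W) are all W)
n=26: W (go to 13, an L position)
n=27: W (go to 9, an L position)
n=28: L (options 14(W), 21(W), 24(W), 26(W), 27(W) are all W)
Reading off the rows marked L gives the requested list; there are 13 such values of n.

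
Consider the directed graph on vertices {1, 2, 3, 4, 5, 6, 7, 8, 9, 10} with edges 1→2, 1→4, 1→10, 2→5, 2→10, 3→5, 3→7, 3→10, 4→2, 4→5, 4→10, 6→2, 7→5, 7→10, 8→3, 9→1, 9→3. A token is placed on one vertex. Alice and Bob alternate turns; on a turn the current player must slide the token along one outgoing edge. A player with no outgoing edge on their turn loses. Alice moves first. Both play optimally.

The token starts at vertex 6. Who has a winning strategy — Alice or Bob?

Build the W/L table. Terminal = L. A non-terminal position is W if it has a move to some L; otherwise it is L.
Every edge goes from a vertex to one that appears earlier in the order 5, 10, 2, 4, 7, 6, 1, 3, 8, 9, so processing vertices in that order labels each vertex after all of its successors.
5: no outgoing edge → L
10: no outgoing edge → L
2: can move to 10, which is L ⇒ W
4: can move to 10, which is L ⇒ W
7: can move to 10, which is L ⇒ W
6: the only move is to 2(W), a W ⇒ L
1: can move to 10, which is L ⇒ W
3: can move to 10, which is L ⇒ W
8: the only move is to 3(W), a W ⇒ L
9: moves to 3(W), 1(W); every one is W ⇒ L
Every move from 6 reaches a W position, so the mover loses.

Bob wins.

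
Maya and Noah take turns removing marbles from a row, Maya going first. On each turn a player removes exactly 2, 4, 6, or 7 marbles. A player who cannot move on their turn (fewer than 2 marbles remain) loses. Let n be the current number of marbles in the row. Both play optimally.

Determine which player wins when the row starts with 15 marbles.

Maya wins.

Build the W/L table. Terminal = L. A non-terminal position is W if it has a move to some L; otherwise it is L.
n=0: no move → L
n=1: no move → L
n=2: reaches L-position 0 → W
n=3: reaches L-position 1 → W
n=4: reaches L-position 0 → W
n=5: reaches L-position 1 → W
n=6: reaches L-position 0 → W
n=7: reaches L-position 1 → W
n=8: reaches L-position 1 → W
n=9: only reaches 7(W), 5(W), 3(W), 2(W), all W → L
n=10: only reaches 8(W), 6(W), 4(W), 3(W), all W → L
n=11: reaches L-position 9 → W
n=12: reaches L-position 10 → W
n=13: reaches L-position 9 → W
n=14: reaches L-position 10 → W
n=15: reaches L-position 9 → W
From 15 Maya can remove 6, leaving 9, reaching an L position.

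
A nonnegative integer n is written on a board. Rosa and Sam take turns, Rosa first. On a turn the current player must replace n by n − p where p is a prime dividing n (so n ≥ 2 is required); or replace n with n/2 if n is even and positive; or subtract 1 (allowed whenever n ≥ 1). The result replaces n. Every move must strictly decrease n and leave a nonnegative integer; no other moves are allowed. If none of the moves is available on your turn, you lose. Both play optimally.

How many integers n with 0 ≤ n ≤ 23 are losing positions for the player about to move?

5

Positions with no move are L. A position that does have a move is losing for the player to move precisely when every available move leads to a winning position for the opponent. Fill in the labels:
n=0: no move → L
n=1: reaches L-position 0 → W
n=2: reaches L-position 0 → W
n=3: reaches L-position 0 → W
n=4: only reaches 2(W), 3(W), all W → L
n=5: reaches L-position 0 → W
n=6: reaches L-position 4 → W
n=7: reaches L-position 0 → W
n=8: reaches L-position 4 → W
n=9: only reaches 6(W), 8(W), all W → L
n=10: reaches L-position 9 → W
n=11: reaches L-position 0 → W
n=12: reaches L-position 9 → W
n=13: reaches L-position 0 → W
n=14: only reaches 7(W), 12(W), 13(W), all W → L
n=15: reaches L-position 14 → W
n=16: reaches L-position 14 → W
n=17: reaches L-position 0 → W
n=18: reaches L-position 9 → W
n=19: reaches L-position 0 → W
n=20: only reaches 10(W), 15(W), 18(W), 19(W), all W → L
n=21: reaches L-position 14 → W
n=22: reaches L-position 20 → W
n=23: reaches L-position 0 → W
L entries with 0 ≤ n ≤ 23: n = 0, 4, 9, 14, 20; that makes 5.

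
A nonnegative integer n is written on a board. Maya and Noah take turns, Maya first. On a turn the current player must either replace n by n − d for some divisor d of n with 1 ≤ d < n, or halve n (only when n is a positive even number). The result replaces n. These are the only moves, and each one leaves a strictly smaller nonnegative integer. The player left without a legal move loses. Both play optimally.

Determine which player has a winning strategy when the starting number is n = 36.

Maya wins.

Work bottom-up. With no move the player to move loses. Otherwise the position is W if at least one move leads to an L position for the opponent, and L if every move leads to a W.
n=0: no move → L
n=1: no move → L
n=2: can move to 1, which is L ⇒ W
n=3: the only move is to 2(W), a W ⇒ L
n=4: can move to 3, which is L ⇒ W
n=5: the only move is to 4(W), a W ⇒ L
n=6: can move to 3, which is L ⇒ W
n=7: the only move is to 6(W), a W ⇒ L
n=8: can move to 7, which is L ⇒ W
n=9: moves to 6(W), 8(W); every one is W ⇒ L
n=10: can move to 5, which is L ⇒ W
n=11: the only move is to 10(W), a W ⇒ L
n=12: can move to 9, which is L ⇒ W
n=13: the only move is to 12(W), a W ⇒ L
n=14: can move to 7, which is L ⇒ W
n=15: moves to 10(W), 12(W), 14(W); every one is W ⇒ L
n=16: can move to 15, which is L ⇒ W
n=17: the only move is to 16(W), a W ⇒ L
n=18: can move to 9, which is L ⇒ W
n=19: the only move is to 18(W), a W ⇒ L
n=20: can move to 15, which is L ⇒ W
n=21: moves to 14(W), 18(W), 20(W); every one is W ⇒ L
n=22: can move to 11, which is L ⇒ W
n=23: the only move is to 22(W), a W ⇒ L
n=24: can move to 21, which is L ⇒ W
n=25: moves to 20(W), 24(W); every one is W ⇒ L
n=26: can move to 13, which is L ⇒ W
n=27: moves to 18(W), 24(W), 26(W); every one is W ⇒ L
n=28: can move to 21, which is L ⇒ W
n=29: the only move is to 28(W), a W ⇒ L
n=30: can move to 15, which is L ⇒ W
n=31: the only move is to 30(W), a W ⇒ L
n=32: can move to 31, which is L ⇒ W
n=33: moves to 22(W), 30(W), 32(W); every one is W ⇒ L
n=34: can move to 17, which is L ⇒ W
n=35: moves to 28(W), 30(W), 34(W); every one is W ⇒ L
n=36: can move to 27, which is L ⇒ W
From 36 Maya can move to 27, reaching an L position.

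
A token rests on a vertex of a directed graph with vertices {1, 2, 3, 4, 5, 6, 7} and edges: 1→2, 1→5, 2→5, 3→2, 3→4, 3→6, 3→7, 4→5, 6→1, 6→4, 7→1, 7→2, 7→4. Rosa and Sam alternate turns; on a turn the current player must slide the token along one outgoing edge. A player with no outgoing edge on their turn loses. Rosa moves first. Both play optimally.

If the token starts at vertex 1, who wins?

Use the standard recursion: the mover loses at a terminal position; elsewhere, the mover wins exactly when some move hands the opponent an L position.
Every edge goes from a vertex to one that appears earlier in the order 5, 2, 1, 4, 6, 7, 3, so processing vertices in that order labels each vertex after all of its successors.
5: no outgoing edge → L
2: reaches L-position 5 → W
1: reaches L-position 5 → W
4: reaches L-position 5 → W
6: only reaches 4(W), 1(W), all W → L
7: only reaches 4(W), 1(W), 2(W), all W → L
3: reaches L-position 7 → W
From 1 Rosa can move to 5, reaching an L position.

Rosa wins.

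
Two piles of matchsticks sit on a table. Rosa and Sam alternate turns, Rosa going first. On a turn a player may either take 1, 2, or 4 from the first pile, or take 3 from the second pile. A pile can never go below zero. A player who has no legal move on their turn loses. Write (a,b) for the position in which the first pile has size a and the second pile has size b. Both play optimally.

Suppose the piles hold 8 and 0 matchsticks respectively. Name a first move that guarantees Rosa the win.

Build the W/L table. Terminal = L. A non-terminal position is W if it has a move to some L; otherwise it is L.
No move ever increases a pile, so every position that can arise here has a ≤ 8 and b ≤ 0; it is enough to label the cells with 0 ≤ a ≤ 8 and 0 ≤ b ≤ 0.
Every move lowers a or b (never raises either), so fill the grid row by row in increasing a, and left to right within a row: each cell's successors are then already labelled.
      b=0
a=0:    L
a=1:    W
a=2:    W
a=3:    L
a=4:    W
a=5:    W
a=6:    L
a=7:    W
a=8:    W
Cells with no legal move (terminal, hence L): (0,0).
The remaining L cells, each justified by listing all of its moves:
(3,0): only reaches (2,0)(W), (1,0)(W), all W → L
(6,0): only reaches (5,0)(W), (4,0)(W), (2,0)(W), all W → L
Every other cell has at least one move into one of the L cells above, so it is W.
From (8,0), the L positions reachable in one move are: (6,0).

Move to (6,0).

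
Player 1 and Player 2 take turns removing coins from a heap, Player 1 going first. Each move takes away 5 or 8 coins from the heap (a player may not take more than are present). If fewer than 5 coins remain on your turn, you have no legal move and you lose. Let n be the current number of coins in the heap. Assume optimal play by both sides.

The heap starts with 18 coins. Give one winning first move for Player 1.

Remove 5, leaving 13.

Classify positions by backward induction: terminal positions (no move available) are L. From any other position, the mover wins iff some move reaches an L.
n=0: no move → L
n=1: no move → L
n=2: no move → L
n=3: no move → L
n=4: no move → L
n=5: →0(L), so W
n=6: →1(L), so W
n=7: →2(L), so W
n=8: →3(L), so W
n=9: →4(L), so W
n=10: →2(L), so W
n=11: →3(L), so W
n=12: →4(L), so W
n=13: →8(W), 5(W) — all W, so L
n=14: →9(W), 6(W) — all W, so L
n=15: →10(W), 7(W) — all W, so L
n=16: →11(W), 8(W) — all W, so L
n=17: →12(W), 9(W) — all W, so L
n=18: →13(L), so W
From 18, the L positions reachable in one move are: 13.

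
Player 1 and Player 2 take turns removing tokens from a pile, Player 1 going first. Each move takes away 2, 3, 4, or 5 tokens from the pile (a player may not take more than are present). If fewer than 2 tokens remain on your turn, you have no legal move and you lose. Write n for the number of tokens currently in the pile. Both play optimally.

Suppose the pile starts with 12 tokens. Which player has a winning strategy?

Classify positions by backward induction: terminal positions (no move available) are L. From any other position, the mover wins iff some move reaches an L.
n=0: no move → L
n=1: no move → L
n=2: can move to 0, which is L ⇒ W
n=3: can move to 1, which is L ⇒ W
n=4: can move to 1, which is L ⇒ W
n=5: can move to 1, which is L ⇒ W
n=6: can move to 1, which is L ⇒ W
n=7: moves to 5(W), 4(W), 3(W), 2(W); every one is W ⇒ L
n=8: moves to 6(W), 5(W), 4(W), 3(W); every one is W ⇒ L
n=9: can move to 7, which is L ⇒ W
n=10: can move to 8, which is L ⇒ W
n=11: can move to 8, which is L ⇒ W
n=12: can move to 8, which is L ⇒ W
The starting position 12 is W: Player 1 should remove 4, leaving 8, handing over an L position.

Player 1 wins.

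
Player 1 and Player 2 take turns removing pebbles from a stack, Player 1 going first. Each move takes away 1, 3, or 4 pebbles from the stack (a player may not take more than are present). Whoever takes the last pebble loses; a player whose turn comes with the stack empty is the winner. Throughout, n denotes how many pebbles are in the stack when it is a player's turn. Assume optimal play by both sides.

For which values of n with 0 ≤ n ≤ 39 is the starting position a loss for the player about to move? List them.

1, 3, 8, 10, 15, 17, 22, 24, 29, 31, 36, 38

Work bottom-up. With no move the player to move wins. Otherwise the position is W if at least one move leads to an L position for the opponent, and L if every move leads to a W.
n=0: no move; the opponent has just taken the last pebble and therefore loses → W
n=1: only reaches 0(W), which is W → L
n=2: reaches L-position 1 → W
n=3: only reaches 2(W), 0(W), all W → L
n=4: reaches L-position 3 → W
n=5: reaches L-position 1 → W
n=6: reaches L-position 3 → W
n=7: reaches L-position 3 → W
n=8: only reaches 7(W), 5(W), 4(W), all W → L
n=9: reaches L-position 8 → W
n=10: only reaches 9(W), 7(W), 6(W), all W → L
n=11: reaches L-position 10 → W
n=12: reaches L-position 8 → W
n=13: reaches L-position 10 → W
n=14: reaches L-position 10 → W
n=15: only reaches 14(W), 12(W), 11(W), all W → L
n=16: reaches L-position 15 → W
n=17: only reaches 16(W), 14(W), 13(W), all W → L
n=18: reaches L-position 17 → W
n=19: reaches L-position 15 → W
n=20: reaches L-position 17 → W
n=21: reaches L-position 17 → W
n=22: only reaches 21(W), 19(W), 18(W), all W → L
n=23: reaches L-position 22 → W
n=24: only reaches 23(W), 21(W), 20(W), all W → L
n=25: reaches L-position 24 → W
n=26: reaches L-position 22 → W
n=27: reaches L-position 24 → W
n=28: reaches L-position 24 → W
n=29: only reaches 28(W), 26(W), 25(W), all W → L
n=30: reaches L-position 29 → W
n=31: only reaches 30(W), 28(W), 27(W), all W → L
n=32: reaches L-position 31 → W
n=33: reaches L-position 29 → W
n=34: reaches L-position 31 → W
n=35: reaches L-position 31 → W
n=36: only reaches 35(W), 33(W), 32(W), all W → L
n=37: reaches L-position 36 → W
n=38: only reaches 37(W), 35(W), 34(W), all W → L
n=39: reaches L-position 38 → W
The losing starting values of n are exactly the entries labelled L in this table (12 of them).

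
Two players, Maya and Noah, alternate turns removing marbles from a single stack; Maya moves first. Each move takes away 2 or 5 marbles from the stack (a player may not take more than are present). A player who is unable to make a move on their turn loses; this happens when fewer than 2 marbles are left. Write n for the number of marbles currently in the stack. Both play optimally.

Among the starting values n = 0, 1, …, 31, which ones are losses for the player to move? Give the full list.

Compute win/loss labels from the base case upward. A position with no move is L. Any other position is W if it can reach an L in one move, else L.
n=0: no move → L
n=1: no move → L
n=2: reaches L-position 0 → W
n=3: reaches L-position 1 → W
n=4: only reaches 2(W), which is W → L
n=5: reaches L-position 0 → W
n=6: reaches L-position 4 → W
n=7: only reaches 5(W), 2(W), all W → L
n=8: only reaches 6(W), 3(W), all W → L
n=9: reaches L-position 7 → W
n=10: reaches L-position 8 → W
n=11: only reaches 9(W), 6(W), all W → L
n=12: reaches L-position 7 → W
n=13: reaches L-position 11 → W
n=14: only reaches 12(W), 9(W), all W → L
n=15: only reaches 13(W), 10(W), all W → L
n=16: reaches L-position 14 → W
n=17: reaches L-position 15 → W
n=18: only reaches 16(W), 13(W), all W → L
n=19: reaches L-position 14 → W
n=20: reaches L-position 18 → W
n=21: only reaches 19(W), 16(W), all W → L
n=22: only reaches 20(W), 17(W), all W → L
n=23: reaches L-position 21 → W
n=24: reaches L-position 22 → W
n=25: only reaches 23(W), 20(W), all W → L
n=26: reaches L-position 21 → W
n=27: reaches L-position 25 → W
n=28: only reaches 26(W), 23(W), all W → L
n=29: only reaches 27(W), 24(W), all W → L
n=30: reaches L-position 28 → W
n=31: reaches L-position 29 → W
Reading off the rows marked L gives the requested list; there are 14 such values of n.

0, 1, 4, 7, 8, 11, 14, 15, 18, 21, 22, 25, 28, 29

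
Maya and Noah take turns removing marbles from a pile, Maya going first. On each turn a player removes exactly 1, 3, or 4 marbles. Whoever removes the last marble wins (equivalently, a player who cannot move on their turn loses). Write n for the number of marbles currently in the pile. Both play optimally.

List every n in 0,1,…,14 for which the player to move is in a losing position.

0, 2, 7, 9, 14

Positions with no move are L. A position that does have a move is losing for the player to move precisely when every available move leads to a winning position for the opponent. Fill in the labels:
n=0: no move → L
n=1: can move to 0, which is L ⇒ W
n=2: the only move is to 1(W), a W ⇒ L
n=3: can move to 2, which is L ⇒ W
n=4: can move to 0, which is L ⇒ W
n=5: can move to 2, which is L ⇒ W
n=6: can move to 2, which is L ⇒ W
n=7: moves to 6(W), 4(W), 3(W); every one is W ⇒ L
n=8: can move to 7, which is L ⇒ W
n=9: moves to 8(W), 6(W), 5(W); every one is W ⇒ L
n=10: can move to 9, which is L ⇒ W
n=11: can move to 7, which is L ⇒ W
n=12: can move to 9, which is L ⇒ W
n=13: can move to 9, which is L ⇒ W
n=14: moves to 13(W), 11(W), 10(W); every one is W ⇒ L
Reading off the rows marked L gives the requested list; there are 5 such values of n.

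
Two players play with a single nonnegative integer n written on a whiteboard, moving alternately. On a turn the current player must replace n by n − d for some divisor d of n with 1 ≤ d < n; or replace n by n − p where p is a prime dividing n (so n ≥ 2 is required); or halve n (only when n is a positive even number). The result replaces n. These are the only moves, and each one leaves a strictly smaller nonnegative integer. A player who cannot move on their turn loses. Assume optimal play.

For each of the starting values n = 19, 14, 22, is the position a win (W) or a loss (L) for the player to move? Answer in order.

19: W, 14: L, 22: W

Positions with no move are L. A position that does have a move is losing for the player to move precisely when every available move leads to a winning position for the opponent. Fill in the labels:
n=0: no move → L
n=1: no move → L
n=2: →0(L), so W
n=3: →0(L), so W
n=4: →2(W), 3(W) — all W, so L
n=5: →0(L), so W
n=6: →4(L), so W
n=7: →0(L), so W
n=8: →4(L), so W
n=9: →6(W), 8(W) — all W, so L
n=10: →9(L), so W
n=11: →0(L), so W
n=12: →9(L), so W
n=13: →0(L), so W
n=14: →7(W), 12(W), 13(W) — all W, so L
n=15: →14(L), so W
n=16: →14(L), so W
n=17: →0(L), so W
n=18: →9(L), so W
n=19: →0(L), so W
n=20: →10(W), 15(W), 16(W), 18(W), 19(W) — all W, so L
n=21: →14(L), so W
n=22: →20(L), so W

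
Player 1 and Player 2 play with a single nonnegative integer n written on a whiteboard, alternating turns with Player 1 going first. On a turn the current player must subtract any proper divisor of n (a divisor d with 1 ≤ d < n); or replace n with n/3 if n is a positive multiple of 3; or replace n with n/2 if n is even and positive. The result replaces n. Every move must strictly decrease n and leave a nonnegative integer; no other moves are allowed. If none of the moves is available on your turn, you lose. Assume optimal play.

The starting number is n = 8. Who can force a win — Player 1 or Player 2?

Positions with no move are L. A position that does have a move is losing for the player to move precisely when every available move leads to a winning position for the opponent. Fill in the labels:
n=0: no move → L
n=1: no move → L
n=2: →1(L), so W
n=3: →1(L), so W
n=4: →2(W), 3(W) — all W, so L
n=5: →4(L), so W
n=6: →4(L), so W
n=7: →6(W) only, which is W, so L
n=8: →4(L), so W
The starting position 8 is W: Player 1 should move to 4, handing over an L position.

Player 1 wins.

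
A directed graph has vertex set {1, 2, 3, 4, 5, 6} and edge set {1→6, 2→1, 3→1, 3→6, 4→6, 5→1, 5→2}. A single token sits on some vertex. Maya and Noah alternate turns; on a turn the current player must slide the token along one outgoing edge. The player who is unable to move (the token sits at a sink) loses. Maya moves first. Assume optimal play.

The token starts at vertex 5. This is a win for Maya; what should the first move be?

Work bottom-up. With no move the player to move loses. Otherwise the position is W if at least one move leads to an L position for the opponent, and L if every move leads to a W.
Every edge goes from a vertex to one that appears earlier in the order 6, 1, 3, 2, 4, 5, so processing vertices in that order labels each vertex after all of its successors.
6: no outgoing edge → L
1: reaches L-position 6 → W
3: reaches L-position 6 → W
2: only reaches 1(W), which is W → L
4: reaches L-position 6 → W
5: reaches L-position 2 → W
From 5, the L positions reachable in one move are: 2.

Move to 2.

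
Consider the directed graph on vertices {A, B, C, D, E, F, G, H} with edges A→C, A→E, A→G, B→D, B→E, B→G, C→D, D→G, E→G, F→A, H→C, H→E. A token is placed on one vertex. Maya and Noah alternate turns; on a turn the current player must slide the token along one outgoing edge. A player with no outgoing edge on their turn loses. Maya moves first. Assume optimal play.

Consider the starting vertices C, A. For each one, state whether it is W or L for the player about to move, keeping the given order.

C: L, A: W

Work bottom-up. With no move the player to move loses. Otherwise the position is W if at least one move leads to an L position for the opponent, and L if every move leads to a W.
Every edge goes from a vertex to one that appears earlier in the order G, D, E, C, A, B, H, F, so processing vertices in that order labels each vertex after all of its successors.
G: no outgoing edge → L
D: →G(L), so W
E: →G(L), so W
C: →D(W) only, which is W, so L
A: →C(L), so W
B: →G(L), so W
H: →C(L), so W
F: →A(W) only, which is W, so L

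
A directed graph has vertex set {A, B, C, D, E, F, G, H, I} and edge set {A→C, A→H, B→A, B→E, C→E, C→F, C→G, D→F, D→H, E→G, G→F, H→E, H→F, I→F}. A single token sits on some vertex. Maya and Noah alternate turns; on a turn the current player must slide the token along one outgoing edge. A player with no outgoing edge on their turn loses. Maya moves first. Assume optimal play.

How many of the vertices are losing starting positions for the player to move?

Classify positions by backward induction: terminal positions (no move available) are L. From any other position, the mover wins iff some move reaches an L.
Every edge goes from a vertex to one that appears earlier in the order F, G, E, H, I, D, C, A, B, so processing vertices in that order labels each vertex after all of its successors.
F: no outgoing edge → L
G: →F(L), so W
E: →G(W) only, which is W, so L
H: →E(L), so W
I: →F(L), so W
D: →F(L), so W
C: →E(L), so W
A: →C(W), H(W) — all W, so L
B: →A(L), so W
The L vertices are A, E, F; that is 3 in all.

3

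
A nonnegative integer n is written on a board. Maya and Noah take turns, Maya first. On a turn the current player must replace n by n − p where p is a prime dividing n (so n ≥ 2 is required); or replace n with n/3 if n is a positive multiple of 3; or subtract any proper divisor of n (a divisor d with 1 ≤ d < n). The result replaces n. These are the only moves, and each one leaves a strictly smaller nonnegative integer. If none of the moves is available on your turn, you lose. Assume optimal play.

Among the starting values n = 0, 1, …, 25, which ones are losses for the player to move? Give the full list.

Use the standard recursion: the mover loses at a terminal position; elsewhere, the mover wins exactly when some move hands the opponent an L position.
n=0: no move → L
n=1: no move → L
n=2: reaches L-position 0 → W
n=3: reaches L-position 0 → W
n=4: only reaches 2(W), 3(W), all W → L
n=5: reaches L-position 0 → W
n=6: reaches L-position 4 → W
n=7: reaches L-position 0 → W
n=8: reaches L-position 4 → W
n=9: only reaches 3(W), 6(W), 8(W), all W → L
n=10: reaches L-position 9 → W
n=11: reaches L-position 0 → W
n=12: reaches L-position 4 → W
n=13: reaches L-position 0 → W
n=14: only reaches 7(W), 12(W), 13(W), all W → L
n=15: reaches L-position 14 → W
n=16: reaches L-position 14 → W
n=17: reaches L-position 0 → W
n=18: reaches L-position 9 → W
n=19: reaches L-position 0 → W
n=20: only reaches 10(W), 15(W), 16(W), 18(W), 19(W), all W → L
n=21: reaches L-position 14 → W
n=22: reaches L-position 20 → W
n=23: reaches L-position 0 → W
n=24: reaches L-position 20 → W
n=25: reaches L-position 20 → W
The losing starting values of n are exactly the entries labelled L in this table (6 of them).

0, 1, 4, 9, 14, 20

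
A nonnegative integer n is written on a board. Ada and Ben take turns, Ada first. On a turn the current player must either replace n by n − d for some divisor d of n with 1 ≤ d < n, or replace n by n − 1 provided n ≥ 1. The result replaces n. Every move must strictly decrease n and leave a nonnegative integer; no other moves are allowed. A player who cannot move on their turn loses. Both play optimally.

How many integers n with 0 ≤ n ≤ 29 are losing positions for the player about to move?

Use the standard recursion: the mover loses at a terminal position; elsewhere, the mover wins exactly when some move hands the opponent an L position.
n=0: no move → L
n=1: reaches L-position 0 → W
n=2: only reaches 1(W), which is W → L
n=3: reaches L-position 2 → W
n=4: reaches L-position 2 → W
n=5: only reaches 4(W), which is W → L
n=6: reaches L-position 5 → W
n=7: only reaches 6(W), which is W → L
n=8: reaches L-position 7 → W
n=9: only reaches 6(W), 8(W), all W → L
n=10: reaches L-position 5 → W
n=11: only reaches 10(W), which is W → L
n=12: reaches L-position 9 → W
n=13: only reaches 12(W), which is W → L
n=14: reaches L-position 7 → W
n=15: only reaches 10(W), 12(W), 14(W), all W → L
n=16: reaches L-position 15 → W
n=17: only reaches 16(W), which is W → L
n=18: reaches L-position 9 → W
n=19: only reaches 18(W), which is W → L
n=20: reaches L-position 15 → W
n=21: only reaches 14(W), 18(W), 20(W), all W → L
n=22: reaches L-position 11 → W
n=23: only reaches 22(W), which is W → L
n=24: reaches L-position 21 → W
n=25: only reaches 20(W), 24(W), all W → L
n=26: reaches L-position 13 → W
n=27: only reaches 18(W), 24(W), 26(W), all W → L
n=28: reaches L-position 21 → W
n=29: only reaches 28(W), which is W → L
L entries with 0 ≤ n ≤ 29: n = 0, 2, 5, 7, 9, 11, 13, 15, 17, 19, 21, 23, 25, 27, 29; that makes 15.

15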